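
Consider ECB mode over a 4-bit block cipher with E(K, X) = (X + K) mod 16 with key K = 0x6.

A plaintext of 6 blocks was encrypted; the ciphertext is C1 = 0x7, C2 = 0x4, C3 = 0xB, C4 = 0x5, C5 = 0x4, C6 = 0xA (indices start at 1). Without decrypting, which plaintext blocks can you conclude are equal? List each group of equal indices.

P2 = P5

ECB encrypts each block independently with the same key, so equal ciphertext blocks imply equal plaintext blocks.
C2 = C5 = 0x4, so P2 = P5.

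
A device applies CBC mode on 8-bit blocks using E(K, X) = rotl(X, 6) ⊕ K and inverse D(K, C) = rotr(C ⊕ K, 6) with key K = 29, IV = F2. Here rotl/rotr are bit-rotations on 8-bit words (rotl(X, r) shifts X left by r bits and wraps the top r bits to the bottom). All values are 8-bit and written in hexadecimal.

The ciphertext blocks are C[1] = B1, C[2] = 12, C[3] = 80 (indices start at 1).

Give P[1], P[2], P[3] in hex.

CBC decryption: P_i = D(K, C_i) ⊕ C_{i−1}, with C_{0} = IV.
P[1]: D(K, B1) = 62; 62 ⊕ F2 = 90.
P[2]: D(K, 12) = EC; EC ⊕ B1 = 5D.
P[3]: D(K, 80) = A6; A6 ⊕ 12 = B4.

P[1] = 90, P[2] = 5D, P[3] = B4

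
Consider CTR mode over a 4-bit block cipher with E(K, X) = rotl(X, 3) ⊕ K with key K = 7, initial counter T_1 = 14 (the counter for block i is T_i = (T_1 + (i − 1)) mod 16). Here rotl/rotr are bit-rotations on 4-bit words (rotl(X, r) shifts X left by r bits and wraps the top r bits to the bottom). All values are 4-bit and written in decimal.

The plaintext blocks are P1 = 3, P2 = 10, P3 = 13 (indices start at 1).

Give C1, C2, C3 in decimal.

CTR encryption: S_i = E(K, T_i) where T_i is the counter for block i; C_i = P_i ⊕ S_i.
C1: T = 14, S = E(K, T) = 0; 3 ⊕ 0 = 3.
C2: T = 15, S = E(K, T) = 8; 10 ⊕ 8 = 2.
C3: T = 0, S = E(K, T) = 7; 13 ⊕ 7 = 10.

C1 = 3, C2 = 2, C3 = 10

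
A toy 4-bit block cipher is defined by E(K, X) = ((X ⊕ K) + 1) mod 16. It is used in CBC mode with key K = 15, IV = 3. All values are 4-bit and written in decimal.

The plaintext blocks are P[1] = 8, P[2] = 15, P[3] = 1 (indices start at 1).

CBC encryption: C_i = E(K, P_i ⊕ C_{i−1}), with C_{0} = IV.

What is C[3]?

C[1]: P[1] ⊕ 3 = 11; E(K, 11) = 5.
C[2]: P[2] ⊕ 5 = 10; E(K, 10) = 6.
C[3]: P[3] ⊕ 6 = 7; E(K, 7) = 9.

C[3] = 9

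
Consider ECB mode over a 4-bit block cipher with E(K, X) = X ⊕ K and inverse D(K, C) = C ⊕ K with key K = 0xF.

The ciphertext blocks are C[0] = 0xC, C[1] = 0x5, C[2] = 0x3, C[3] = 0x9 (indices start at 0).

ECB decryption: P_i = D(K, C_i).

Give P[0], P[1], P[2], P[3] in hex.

P[0] = 0x3, P[1] = 0xA, P[2] = 0xC, P[3] = 0x6

P[0]: D(K, 0xC) = 0x3.
P[1]: D(K, 0x5) = 0xA.
P[2]: D(K, 0x3) = 0xC.
P[3]: D(K, 0x9) = 0x6.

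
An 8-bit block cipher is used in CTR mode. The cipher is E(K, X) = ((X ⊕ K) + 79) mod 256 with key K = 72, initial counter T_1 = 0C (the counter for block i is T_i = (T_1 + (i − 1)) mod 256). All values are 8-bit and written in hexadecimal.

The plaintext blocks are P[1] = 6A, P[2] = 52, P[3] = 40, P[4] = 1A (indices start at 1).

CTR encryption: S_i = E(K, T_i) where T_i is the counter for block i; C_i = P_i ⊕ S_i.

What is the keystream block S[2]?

F8

C[1]: T = 0C, S = E(K, T) = F7; 6A ⊕ F7 = 9D.
C[2]: T = 0D, S = E(K, T) = F8; 52 ⊕ F8 = AA.
So S[2] = F8.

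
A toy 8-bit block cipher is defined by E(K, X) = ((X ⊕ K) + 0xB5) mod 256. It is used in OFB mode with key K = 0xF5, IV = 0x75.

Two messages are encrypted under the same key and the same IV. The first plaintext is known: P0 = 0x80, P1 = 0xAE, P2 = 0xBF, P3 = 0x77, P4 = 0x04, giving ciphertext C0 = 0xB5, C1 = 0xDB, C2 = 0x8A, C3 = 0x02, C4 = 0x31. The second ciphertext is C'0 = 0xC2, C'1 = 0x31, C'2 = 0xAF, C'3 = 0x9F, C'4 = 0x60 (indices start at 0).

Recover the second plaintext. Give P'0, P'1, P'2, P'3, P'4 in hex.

P'0 = 0xF7, P'1 = 0x44, P'2 = 0x9A, P'3 = 0xEA, P'4 = 0x55

In OFB with a reused IV, both messages share the same keystream S_i, so C_i ⊕ C'_i = P_i ⊕ P'_i and thus P'_i = P_i ⊕ C_i ⊕ C'_i.
P'0: 0x80 ⊕ 0xB5 ⊕ 0xC2 = 0xF7.
P'1: 0xAE ⊕ 0xDB ⊕ 0x31 = 0x44.
P'2: 0xBF ⊕ 0x8A ⊕ 0xAF = 0x9A.
P'3: 0x77 ⊕ 0x02 ⊕ 0x9F = 0xEA.
P'4: 0x04 ⊕ 0x31 ⊕ 0x60 = 0x55.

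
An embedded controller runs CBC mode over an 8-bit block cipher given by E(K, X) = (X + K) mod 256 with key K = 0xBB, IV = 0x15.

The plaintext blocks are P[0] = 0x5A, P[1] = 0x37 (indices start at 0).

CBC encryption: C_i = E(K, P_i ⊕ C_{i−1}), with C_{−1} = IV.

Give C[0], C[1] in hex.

C[0]: P[0] ⊕ 0x15 = 0x4F; E(K, 0x4F) = 0x0A.
C[1]: P[1] ⊕ 0x0A = 0x3D; E(K, 0x3D) = 0xF8.

C[0] = 0x0A, C[1] = 0xF8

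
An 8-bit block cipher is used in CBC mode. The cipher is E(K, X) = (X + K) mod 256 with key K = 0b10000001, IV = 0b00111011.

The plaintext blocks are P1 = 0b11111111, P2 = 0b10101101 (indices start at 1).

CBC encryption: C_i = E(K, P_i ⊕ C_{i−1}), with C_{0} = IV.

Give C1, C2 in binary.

C1: P1 ⊕ 0b00111011 = 0b11000100; E(K, 0b11000100) = 0b01000101.
C2: P2 ⊕ 0b01000101 = 0b11101000; E(K, 0b11101000) = 0b01101001.

C1 = 0b01000101, C2 = 0b01101001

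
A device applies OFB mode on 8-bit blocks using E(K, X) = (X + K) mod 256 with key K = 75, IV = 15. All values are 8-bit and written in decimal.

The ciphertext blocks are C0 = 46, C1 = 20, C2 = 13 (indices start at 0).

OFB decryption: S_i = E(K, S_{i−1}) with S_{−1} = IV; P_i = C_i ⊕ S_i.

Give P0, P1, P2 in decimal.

P0 = 116, P1 = 177, P2 = 253

P0: S = E(K, 15) = 90; 46 ⊕ 90 = 116.
P1: S = E(K, 90) = 165; 20 ⊕ 165 = 177.
P2: S = E(K, 165) = 240; 13 ⊕ 240 = 253.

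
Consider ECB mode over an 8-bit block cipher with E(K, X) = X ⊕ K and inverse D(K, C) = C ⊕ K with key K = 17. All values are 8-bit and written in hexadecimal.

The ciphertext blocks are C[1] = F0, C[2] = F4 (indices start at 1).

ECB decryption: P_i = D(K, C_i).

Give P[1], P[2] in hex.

P[1]: D(K, F0) = E7.
P[2]: D(K, F4) = E3.

P[1] = E7, P[2] = E3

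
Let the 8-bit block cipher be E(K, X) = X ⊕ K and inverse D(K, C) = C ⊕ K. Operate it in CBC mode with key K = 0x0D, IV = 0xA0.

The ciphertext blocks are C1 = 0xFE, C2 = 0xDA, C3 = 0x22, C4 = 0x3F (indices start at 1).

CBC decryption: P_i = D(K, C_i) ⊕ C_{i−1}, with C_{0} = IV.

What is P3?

P3 = 0xF5

P3: D(K, 0x22) = 0x2F; 0x2F ⊕ 0xDA = 0xF5.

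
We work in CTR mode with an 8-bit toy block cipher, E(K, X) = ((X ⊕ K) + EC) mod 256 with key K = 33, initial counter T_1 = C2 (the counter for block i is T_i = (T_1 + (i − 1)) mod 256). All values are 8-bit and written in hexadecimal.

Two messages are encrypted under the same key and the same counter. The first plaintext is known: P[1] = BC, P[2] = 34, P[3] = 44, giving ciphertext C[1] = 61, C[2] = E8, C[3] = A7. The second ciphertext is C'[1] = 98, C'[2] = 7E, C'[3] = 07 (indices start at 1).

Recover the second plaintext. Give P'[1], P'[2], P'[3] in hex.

In CTR with a reused counter, both messages share the same keystream S_i, so C_i ⊕ C'_i = P_i ⊕ P'_i and thus P'_i = P_i ⊕ C_i ⊕ C'_i.
P'[1]: BC ⊕ 61 ⊕ 98 = 45.
P'[2]: 34 ⊕ E8 ⊕ 7E = A2.
P'[3]: 44 ⊕ A7 ⊕ 07 = E4.

P'[1] = 45, P'[2] = A2, P'[3] = E4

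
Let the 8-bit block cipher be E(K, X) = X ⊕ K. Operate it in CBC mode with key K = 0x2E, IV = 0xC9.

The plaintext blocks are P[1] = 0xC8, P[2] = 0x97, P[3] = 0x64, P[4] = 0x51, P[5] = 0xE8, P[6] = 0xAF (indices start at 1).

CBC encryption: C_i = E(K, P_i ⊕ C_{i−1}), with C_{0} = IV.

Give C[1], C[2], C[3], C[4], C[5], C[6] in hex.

C[1]: P[1] ⊕ 0xC9 = 0x01; E(K, 0x01) = 0x2F.
C[2]: P[2] ⊕ 0x2F = 0xB8; E(K, 0xB8) = 0x96.
C[3]: P[3] ⊕ 0x96 = 0xF2; E(K, 0xF2) = 0xDC.
C[4]: P[4] ⊕ 0xDC = 0x8D; E(K, 0x8D) = 0xA3.
C[5]: P[5] ⊕ 0xA3 = 0x4B; E(K, 0x4B) = 0x65.
C[6]: P[6] ⊕ 0x65 = 0xCA; E(K, 0xCA) = 0xE4.

C[1] = 0x2F, C[2] = 0x96, C[3] = 0xDC, C[4] = 0xA3, C[5] = 0x65, C[6] = 0xE4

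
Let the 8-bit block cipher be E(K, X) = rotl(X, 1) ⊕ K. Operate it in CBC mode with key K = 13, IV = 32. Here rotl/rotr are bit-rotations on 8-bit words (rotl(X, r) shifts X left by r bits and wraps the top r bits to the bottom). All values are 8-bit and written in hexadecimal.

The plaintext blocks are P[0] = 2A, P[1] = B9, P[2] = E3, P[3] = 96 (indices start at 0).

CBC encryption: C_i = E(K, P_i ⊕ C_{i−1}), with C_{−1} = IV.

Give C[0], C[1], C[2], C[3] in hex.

C[0]: P[0] ⊕ 32 = 18; E(K, 18) = 23.
C[1]: P[1] ⊕ 23 = 9A; E(K, 9A) = 26.
C[2]: P[2] ⊕ 26 = C5; E(K, C5) = 98.
C[3]: P[3] ⊕ 98 = 0E; E(K, 0E) = 0F.

C[0] = 23, C[1] = 26, C[2] = 98, C[3] = 0F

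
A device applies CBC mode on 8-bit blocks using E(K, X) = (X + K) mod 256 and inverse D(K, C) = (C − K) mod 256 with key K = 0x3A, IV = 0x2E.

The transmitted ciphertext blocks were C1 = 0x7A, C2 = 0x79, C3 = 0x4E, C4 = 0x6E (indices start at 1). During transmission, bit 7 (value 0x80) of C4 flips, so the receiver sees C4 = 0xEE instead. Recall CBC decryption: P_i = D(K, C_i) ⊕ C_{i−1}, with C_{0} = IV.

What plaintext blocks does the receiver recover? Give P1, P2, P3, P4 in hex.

Only C4 changed, to 0xEE. In CBC, a change in C_i garbles P_i and flips the same bit in P_{i+1}. Decrypting the received ciphertext:
P1: D(K, 0x7A) = 0x40; 0x40 ⊕ 0x2E = 0x6E.
P2: D(K, 0x79) = 0x3F; 0x3F ⊕ 0x7A = 0x45.
P3: D(K, 0x4E) = 0x14; 0x14 ⊕ 0x79 = 0x6D.
P4: D(K, 0xEE) = 0xB4; 0xB4 ⊕ 0x4E = 0xFA.
Blocks that differ from the original plaintext: P4.

P1 = 0x6E, P2 = 0x45, P3 = 0x6D, P4 = 0xFA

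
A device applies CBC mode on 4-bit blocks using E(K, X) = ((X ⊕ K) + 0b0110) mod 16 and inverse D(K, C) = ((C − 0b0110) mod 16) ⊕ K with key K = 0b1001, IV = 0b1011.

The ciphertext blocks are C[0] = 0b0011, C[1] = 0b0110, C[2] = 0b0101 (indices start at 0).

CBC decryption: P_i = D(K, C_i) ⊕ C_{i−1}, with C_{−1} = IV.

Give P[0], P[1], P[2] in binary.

P[0] = 0b1111, P[1] = 0b1010, P[2] = 0b0000

P[0]: D(K, 0b0011) = 0b0100; 0b0100 ⊕ 0b1011 = 0b1111.
P[1]: D(K, 0b0110) = 0b1001; 0b1001 ⊕ 0b0011 = 0b1010.
P[2]: D(K, 0b0101) = 0b0110; 0b0110 ⊕ 0b0110 = 0b0000.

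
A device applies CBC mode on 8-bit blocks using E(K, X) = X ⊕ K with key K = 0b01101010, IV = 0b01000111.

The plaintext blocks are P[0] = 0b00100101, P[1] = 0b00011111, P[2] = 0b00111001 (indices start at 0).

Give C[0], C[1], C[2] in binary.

C[0] = 0b00001000, C[1] = 0b01111101, C[2] = 0b00101110

CBC encryption: C_i = E(K, P_i ⊕ C_{i−1}), with C_{−1} = IV.
C[0]: P[0] ⊕ 0b01000111 = 0b01100010; E(K, 0b01100010) = 0b00001000.
C[1]: P[1] ⊕ 0b00001000 = 0b00010111; E(K, 0b00010111) = 0b01111101.
C[2]: P[2] ⊕ 0b01111101 = 0b01000100; E(K, 0b01000100) = 0b00101110.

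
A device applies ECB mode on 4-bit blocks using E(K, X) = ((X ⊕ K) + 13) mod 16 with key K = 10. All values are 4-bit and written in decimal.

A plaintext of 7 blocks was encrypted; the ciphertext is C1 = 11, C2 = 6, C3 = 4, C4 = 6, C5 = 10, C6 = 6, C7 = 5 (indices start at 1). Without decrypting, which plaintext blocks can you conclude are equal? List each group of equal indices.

ECB encrypts each block independently with the same key, so equal ciphertext blocks imply equal plaintext blocks.
C2 = C4 = C6 = 6, so P2 = P4 = P6.

P2 = P4 = P6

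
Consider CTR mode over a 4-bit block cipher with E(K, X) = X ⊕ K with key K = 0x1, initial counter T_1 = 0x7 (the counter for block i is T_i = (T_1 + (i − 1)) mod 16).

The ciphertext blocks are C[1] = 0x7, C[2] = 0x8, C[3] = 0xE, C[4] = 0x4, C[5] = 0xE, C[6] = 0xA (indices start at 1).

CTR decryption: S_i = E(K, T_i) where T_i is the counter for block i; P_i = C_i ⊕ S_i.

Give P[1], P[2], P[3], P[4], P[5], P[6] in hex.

P[1] = 0x1, P[2] = 0x1, P[3] = 0x6, P[4] = 0xF, P[5] = 0x4, P[6] = 0x7

P[1]: T = 0x7, S = E(K, T) = 0x6; 0x7 ⊕ 0x6 = 0x1.
P[2]: T = 0x8, S = E(K, T) = 0x9; 0x8 ⊕ 0x9 = 0x1.
P[3]: T = 0x9, S = E(K, T) = 0x8; 0xE ⊕ 0x8 = 0x6.
P[4]: T = 0xA, S = E(K, T) = 0xB; 0x4 ⊕ 0xB = 0xF.
P[5]: T = 0xB, S = E(K, T) = 0xA; 0xE ⊕ 0xA = 0x4.
P[6]: T = 0xC, S = E(K, T) = 0xD; 0xA ⊕ 0xD = 0x7.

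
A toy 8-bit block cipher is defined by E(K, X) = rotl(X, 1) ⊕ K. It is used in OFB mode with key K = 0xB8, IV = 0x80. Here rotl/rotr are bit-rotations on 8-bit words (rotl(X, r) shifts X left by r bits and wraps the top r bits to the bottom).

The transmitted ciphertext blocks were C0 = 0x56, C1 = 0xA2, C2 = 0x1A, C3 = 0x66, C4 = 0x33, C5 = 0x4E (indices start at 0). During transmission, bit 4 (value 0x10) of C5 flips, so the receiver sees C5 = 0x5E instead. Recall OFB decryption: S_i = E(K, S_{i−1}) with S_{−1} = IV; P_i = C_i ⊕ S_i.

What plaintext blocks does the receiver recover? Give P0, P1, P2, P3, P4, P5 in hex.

Only C5 changed, to 0x5E. In OFB, a change in C_i flips the same bit in P_i only; the keystream is unaffected. Decrypting the received ciphertext:
P0: S = E(K, 0x80) = 0xB9; 0x56 ⊕ 0xB9 = 0xEF.
P1: S = E(K, 0xB9) = 0xCB; 0xA2 ⊕ 0xCB = 0x69.
P2: S = E(K, 0xCB) = 0x2F; 0x1A ⊕ 0x2F = 0x35.
P3: S = E(K, 0x2F) = 0xE6; 0x66 ⊕ 0xE6 = 0x80.
P4: S = E(K, 0xE6) = 0x75; 0x33 ⊕ 0x75 = 0x46.
P5: S = E(K, 0x75) = 0x52; 0x5E ⊕ 0x52 = 0x0C.
Blocks that differ from the original plaintext: P5.

P0 = 0xEF, P1 = 0x69, P2 = 0x35, P3 = 0x80, P4 = 0x46, P5 = 0x0C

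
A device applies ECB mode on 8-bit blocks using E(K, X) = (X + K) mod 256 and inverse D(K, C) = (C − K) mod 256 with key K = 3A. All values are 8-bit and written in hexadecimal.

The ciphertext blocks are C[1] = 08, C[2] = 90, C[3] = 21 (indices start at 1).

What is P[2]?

ECB decryption: P_i = D(K, C_i).
P[2]: D(K, 90) = 56.

P[2] = 56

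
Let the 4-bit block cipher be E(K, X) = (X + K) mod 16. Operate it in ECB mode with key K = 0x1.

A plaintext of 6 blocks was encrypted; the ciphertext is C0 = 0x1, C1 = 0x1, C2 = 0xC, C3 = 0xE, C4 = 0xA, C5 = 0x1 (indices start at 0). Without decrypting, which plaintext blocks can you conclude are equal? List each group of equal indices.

ECB encrypts each block independently with the same key, so equal ciphertext blocks imply equal plaintext blocks.
C0 = C1 = C5 = 0x1, so P0 = P1 = P5.

P0 = P1 = P5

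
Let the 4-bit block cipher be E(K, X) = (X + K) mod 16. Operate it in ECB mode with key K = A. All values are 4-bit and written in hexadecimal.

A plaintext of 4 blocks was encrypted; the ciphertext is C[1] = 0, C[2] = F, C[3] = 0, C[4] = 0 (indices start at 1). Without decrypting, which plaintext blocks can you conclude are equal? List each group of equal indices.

ECB encrypts each block independently with the same key, so equal ciphertext blocks imply equal plaintext blocks.
C[1] = C[3] = C[4] = 0, so P[1] = P[3] = P[4].

P[1] = P[3] = P[4]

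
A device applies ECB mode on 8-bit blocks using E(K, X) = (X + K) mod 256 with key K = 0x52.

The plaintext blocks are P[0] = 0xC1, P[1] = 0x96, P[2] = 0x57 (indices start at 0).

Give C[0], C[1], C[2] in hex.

C[0] = 0x13, C[1] = 0xE8, C[2] = 0xA9

ECB encryption: C_i = E(K, P_i).
C[0]: E(K, 0xC1) = 0x13.
C[1]: E(K, 0x96) = 0xE8.
C[2]: E(K, 0x57) = 0xA9.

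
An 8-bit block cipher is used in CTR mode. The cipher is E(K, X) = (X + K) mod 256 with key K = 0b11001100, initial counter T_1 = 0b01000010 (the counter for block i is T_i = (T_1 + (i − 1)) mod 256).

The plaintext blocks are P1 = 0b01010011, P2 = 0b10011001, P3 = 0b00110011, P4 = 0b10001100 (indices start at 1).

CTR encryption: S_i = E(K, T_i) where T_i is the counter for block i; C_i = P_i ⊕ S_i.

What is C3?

C3 = 0b00100011

C1: T = 0b01000010, S = E(K, T) = 0b00001110; 0b01010011 ⊕ 0b00001110 = 0b01011101.
C2: T = 0b01000011, S = E(K, T) = 0b00001111; 0b10011001 ⊕ 0b00001111 = 0b10010110.
C3: T = 0b01000100, S = E(K, T) = 0b00010000; 0b00110011 ⊕ 0b00010000 = 0b00100011.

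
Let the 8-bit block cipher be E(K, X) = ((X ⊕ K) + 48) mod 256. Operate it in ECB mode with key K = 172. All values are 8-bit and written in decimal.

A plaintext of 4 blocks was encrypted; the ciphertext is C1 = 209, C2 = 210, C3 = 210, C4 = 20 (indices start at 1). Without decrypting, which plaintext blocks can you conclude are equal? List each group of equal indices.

P2 = P3

ECB encrypts each block independently with the same key, so equal ciphertext blocks imply equal plaintext blocks.
C2 = C3 = 210, so P2 = P3.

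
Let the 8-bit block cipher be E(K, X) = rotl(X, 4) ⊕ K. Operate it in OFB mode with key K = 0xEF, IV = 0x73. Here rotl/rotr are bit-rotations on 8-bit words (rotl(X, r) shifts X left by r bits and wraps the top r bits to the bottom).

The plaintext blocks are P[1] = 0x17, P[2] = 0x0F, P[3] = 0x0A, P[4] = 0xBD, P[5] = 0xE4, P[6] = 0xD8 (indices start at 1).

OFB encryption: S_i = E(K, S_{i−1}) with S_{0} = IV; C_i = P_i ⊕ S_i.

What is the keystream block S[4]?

0x73

C[1]: S = E(K, 0x73) = 0xD8; 0x17 ⊕ 0xD8 = 0xCF.
C[2]: S = E(K, 0xD8) = 0x62; 0x0F ⊕ 0x62 = 0x6D.
C[3]: S = E(K, 0x62) = 0xC9; 0x0A ⊕ 0xC9 = 0xC3.
C[4]: S = E(K, 0xC9) = 0x73; 0xBD ⊕ 0x73 = 0xCE.
So S[4] = 0x73.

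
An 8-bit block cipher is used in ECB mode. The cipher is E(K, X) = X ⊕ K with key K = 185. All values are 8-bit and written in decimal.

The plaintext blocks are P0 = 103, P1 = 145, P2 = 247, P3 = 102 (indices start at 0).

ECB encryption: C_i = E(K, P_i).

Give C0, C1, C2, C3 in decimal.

C0: E(K, 103) = 222.
C1: E(K, 145) = 40.
C2: E(K, 247) = 78.
C3: E(K, 102) = 223.

C0 = 222, C1 = 40, C2 = 78, C3 = 223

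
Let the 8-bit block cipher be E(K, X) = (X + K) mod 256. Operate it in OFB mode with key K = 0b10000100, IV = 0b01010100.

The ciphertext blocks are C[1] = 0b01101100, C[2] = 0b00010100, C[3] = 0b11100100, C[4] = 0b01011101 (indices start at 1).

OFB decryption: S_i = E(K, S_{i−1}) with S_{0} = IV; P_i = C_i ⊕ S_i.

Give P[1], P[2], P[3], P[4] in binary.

P[1] = 0b10110100, P[2] = 0b01001000, P[3] = 0b00000100, P[4] = 0b00111001

P[1]: S = E(K, 0b01010100) = 0b11011000; 0b01101100 ⊕ 0b11011000 = 0b10110100.
P[2]: S = E(K, 0b11011000) = 0b01011100; 0b00010100 ⊕ 0b01011100 = 0b01001000.
P[3]: S = E(K, 0b01011100) = 0b11100000; 0b11100100 ⊕ 0b11100000 = 0b00000100.
P[4]: S = E(K, 0b11100000) = 0b01100100; 0b01011101 ⊕ 0b01100100 = 0b00111001.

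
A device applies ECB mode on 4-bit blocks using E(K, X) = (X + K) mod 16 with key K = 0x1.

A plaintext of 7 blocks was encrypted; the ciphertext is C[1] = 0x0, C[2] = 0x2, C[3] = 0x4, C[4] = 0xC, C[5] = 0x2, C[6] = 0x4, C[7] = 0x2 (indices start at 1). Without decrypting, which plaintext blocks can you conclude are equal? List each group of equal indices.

ECB encrypts each block independently with the same key, so equal ciphertext blocks imply equal plaintext blocks.
C[2] = C[5] = C[7] = 0x2, so P[2] = P[5] = P[7].
C[3] = C[6] = 0x4, so P[3] = P[6].

P[2] = P[5] = P[7]; P[3] = P[6]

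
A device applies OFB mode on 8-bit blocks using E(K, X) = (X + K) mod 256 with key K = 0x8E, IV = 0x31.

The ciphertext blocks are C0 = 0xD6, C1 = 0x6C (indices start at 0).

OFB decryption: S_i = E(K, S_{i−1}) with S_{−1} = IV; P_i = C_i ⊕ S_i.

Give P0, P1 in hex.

P0 = 0x69, P1 = 0x21

P0: S = E(K, 0x31) = 0xBF; 0xD6 ⊕ 0xBF = 0x69.
P1: S = E(K, 0xBF) = 0x4D; 0x6C ⊕ 0x4D = 0x21.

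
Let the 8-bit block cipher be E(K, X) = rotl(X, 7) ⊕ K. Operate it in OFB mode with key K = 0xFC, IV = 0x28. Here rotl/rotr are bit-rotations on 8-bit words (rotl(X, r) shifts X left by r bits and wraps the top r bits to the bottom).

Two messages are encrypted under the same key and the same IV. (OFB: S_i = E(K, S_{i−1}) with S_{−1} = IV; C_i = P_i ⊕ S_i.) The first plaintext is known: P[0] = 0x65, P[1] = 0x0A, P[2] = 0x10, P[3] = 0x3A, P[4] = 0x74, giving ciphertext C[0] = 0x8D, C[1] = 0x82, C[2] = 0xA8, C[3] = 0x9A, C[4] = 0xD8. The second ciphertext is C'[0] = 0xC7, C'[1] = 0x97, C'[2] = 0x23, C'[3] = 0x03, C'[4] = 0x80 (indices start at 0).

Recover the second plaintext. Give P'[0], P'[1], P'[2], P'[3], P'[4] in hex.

In OFB with a reused IV, both messages share the same keystream S_i, so C_i ⊕ C'_i = P_i ⊕ P'_i and thus P'_i = P_i ⊕ C_i ⊕ C'_i.
P'[0]: 0x65 ⊕ 0x8D ⊕ 0xC7 = 0x2F.
P'[1]: 0x0A ⊕ 0x82 ⊕ 0x97 = 0x1F.
P'[2]: 0x10 ⊕ 0xA8 ⊕ 0x23 = 0x9B.
P'[3]: 0x3A ⊕ 0x9A ⊕ 0x03 = 0xA3.
P'[4]: 0x74 ⊕ 0xD8 ⊕ 0x80 = 0x2C.

P'[0] = 0x2F, P'[1] = 0x1F, P'[2] = 0x9B, P'[3] = 0xA3, P'[4] = 0x2C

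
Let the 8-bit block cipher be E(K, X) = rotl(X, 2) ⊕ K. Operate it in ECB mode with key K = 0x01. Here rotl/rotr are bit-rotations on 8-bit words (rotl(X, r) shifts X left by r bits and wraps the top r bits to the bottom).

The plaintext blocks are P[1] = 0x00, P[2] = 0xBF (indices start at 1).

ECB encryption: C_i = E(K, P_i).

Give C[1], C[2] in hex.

C[1] = 0x01, C[2] = 0xFF

C[1]: E(K, 0x00) = 0x01.
C[2]: E(K, 0xBF) = 0xFF.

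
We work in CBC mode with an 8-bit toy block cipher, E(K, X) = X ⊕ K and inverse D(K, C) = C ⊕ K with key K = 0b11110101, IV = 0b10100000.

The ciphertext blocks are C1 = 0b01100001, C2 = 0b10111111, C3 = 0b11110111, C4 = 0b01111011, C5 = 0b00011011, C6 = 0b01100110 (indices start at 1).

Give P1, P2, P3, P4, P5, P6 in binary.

CBC decryption: P_i = D(K, C_i) ⊕ C_{i−1}, with C_{0} = IV.
P1: D(K, 0b01100001) = 0b10010100; 0b10010100 ⊕ 0b10100000 = 0b00110100.
P2: D(K, 0b10111111) = 0b01001010; 0b01001010 ⊕ 0b01100001 = 0b00101011.
P3: D(K, 0b11110111) = 0b00000010; 0b00000010 ⊕ 0b10111111 = 0b10111101.
P4: D(K, 0b01111011) = 0b10001110; 0b10001110 ⊕ 0b11110111 = 0b01111001.
P5: D(K, 0b00011011) = 0b11101110; 0b11101110 ⊕ 0b01111011 = 0b10010101.
P6: D(K, 0b01100110) = 0b10010011; 0b10010011 ⊕ 0b00011011 = 0b10001000.

P1 = 0b00110100, P2 = 0b00101011, P3 = 0b10111101, P4 = 0b01111001, P5 = 0b10010101, P6 = 0b10001000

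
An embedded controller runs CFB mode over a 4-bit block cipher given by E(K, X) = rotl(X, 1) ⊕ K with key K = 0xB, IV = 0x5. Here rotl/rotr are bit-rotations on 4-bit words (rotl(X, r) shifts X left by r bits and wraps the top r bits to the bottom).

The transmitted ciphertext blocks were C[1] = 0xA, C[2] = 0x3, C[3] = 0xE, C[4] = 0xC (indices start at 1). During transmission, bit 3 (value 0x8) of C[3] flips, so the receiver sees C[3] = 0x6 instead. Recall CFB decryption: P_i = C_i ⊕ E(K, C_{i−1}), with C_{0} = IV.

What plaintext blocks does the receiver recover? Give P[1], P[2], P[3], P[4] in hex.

Only C[3] changed, to 0x6. In CFB, a change in C_i flips the same bit in P_i and garbles P_{i+1}. Decrypting the received ciphertext:
P[1]: E(K, 0x5) = 0x1; 0xA ⊕ 0x1 = 0xB.
P[2]: E(K, 0xA) = 0xE; 0x3 ⊕ 0xE = 0xD.
P[3]: E(K, 0x3) = 0xD; 0x6 ⊕ 0xD = 0xB.
P[4]: E(K, 0x6) = 0x7; 0xC ⊕ 0x7 = 0xB.
Blocks that differ from the original plaintext: P[3], P[4].

P[1] = 0xB, P[2] = 0xD, P[3] = 0xB, P[4] = 0xB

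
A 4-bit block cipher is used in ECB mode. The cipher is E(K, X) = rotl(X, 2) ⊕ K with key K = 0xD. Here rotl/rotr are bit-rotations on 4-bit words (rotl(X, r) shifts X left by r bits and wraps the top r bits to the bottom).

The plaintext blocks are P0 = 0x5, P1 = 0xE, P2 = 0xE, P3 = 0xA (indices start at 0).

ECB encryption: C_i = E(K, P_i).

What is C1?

C1 = 0x6

C1: E(K, 0xE) = 0x6.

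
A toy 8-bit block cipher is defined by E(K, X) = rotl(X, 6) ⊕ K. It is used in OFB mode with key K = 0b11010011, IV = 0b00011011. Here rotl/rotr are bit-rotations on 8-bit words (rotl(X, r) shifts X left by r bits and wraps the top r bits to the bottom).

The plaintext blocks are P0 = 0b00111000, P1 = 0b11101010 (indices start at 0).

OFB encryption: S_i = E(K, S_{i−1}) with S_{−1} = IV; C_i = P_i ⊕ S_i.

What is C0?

C0: S = E(K, 0b00011011) = 0b00010101; 0b00111000 ⊕ 0b00010101 = 0b00101101.

C0 = 0b00101101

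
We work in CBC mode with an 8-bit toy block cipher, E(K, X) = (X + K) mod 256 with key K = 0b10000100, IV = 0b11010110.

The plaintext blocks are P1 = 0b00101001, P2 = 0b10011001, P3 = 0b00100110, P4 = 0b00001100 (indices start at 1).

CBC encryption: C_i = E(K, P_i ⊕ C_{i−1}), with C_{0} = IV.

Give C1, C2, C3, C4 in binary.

C1 = 0b10000011, C2 = 0b10011110, C3 = 0b00111100, C4 = 0b10110100

C1: P1 ⊕ 0b11010110 = 0b11111111; E(K, 0b11111111) = 0b10000011.
C2: P2 ⊕ 0b10000011 = 0b00011010; E(K, 0b00011010) = 0b10011110.
C3: P3 ⊕ 0b10011110 = 0b10111000; E(K, 0b10111000) = 0b00111100.
C4: P4 ⊕ 0b00111100 = 0b00110000; E(K, 0b00110000) = 0b10110100.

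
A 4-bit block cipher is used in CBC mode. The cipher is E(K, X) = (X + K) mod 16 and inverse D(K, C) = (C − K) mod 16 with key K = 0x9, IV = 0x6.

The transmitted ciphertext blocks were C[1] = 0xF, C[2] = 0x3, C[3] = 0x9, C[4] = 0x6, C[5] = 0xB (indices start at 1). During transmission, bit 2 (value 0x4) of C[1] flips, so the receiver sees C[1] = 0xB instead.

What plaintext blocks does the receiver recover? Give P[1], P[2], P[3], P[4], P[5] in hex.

P[1] = 0x4, P[2] = 0x1, P[3] = 0x3, P[4] = 0x4, P[5] = 0x4

CBC decryption: P_i = D(K, C_i) ⊕ C_{i−1}, with C_{0} = IV.
Only C[1] changed, to 0xB. In CBC, a change in C_i garbles P_i and flips the same bit in P_{i+1}. Decrypting the received ciphertext:
P[1]: D(K, 0xB) = 0x2; 0x2 ⊕ 0x6 = 0x4.
P[2]: D(K, 0x3) = 0xA; 0xA ⊕ 0xB = 0x1.
P[3]: D(K, 0x9) = 0x0; 0x0 ⊕ 0x3 = 0x3.
P[4]: D(K, 0x6) = 0xD; 0xD ⊕ 0x9 = 0x4.
P[5]: D(K, 0xB) = 0x2; 0x2 ⊕ 0x6 = 0x4.
Blocks that differ from the original plaintext: P[1], P[2].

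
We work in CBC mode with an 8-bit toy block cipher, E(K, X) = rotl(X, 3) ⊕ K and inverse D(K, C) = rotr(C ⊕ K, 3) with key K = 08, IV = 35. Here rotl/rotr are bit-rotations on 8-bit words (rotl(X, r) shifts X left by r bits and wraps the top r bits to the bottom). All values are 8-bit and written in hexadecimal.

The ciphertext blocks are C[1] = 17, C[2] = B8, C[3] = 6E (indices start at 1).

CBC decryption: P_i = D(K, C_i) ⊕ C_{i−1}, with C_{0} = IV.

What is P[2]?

P[2] = 01

P[2]: D(K, B8) = 16; 16 ⊕ 17 = 01.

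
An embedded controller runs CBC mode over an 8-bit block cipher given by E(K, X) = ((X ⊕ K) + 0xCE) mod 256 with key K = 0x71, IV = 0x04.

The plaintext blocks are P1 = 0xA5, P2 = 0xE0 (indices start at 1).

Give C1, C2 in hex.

C1 = 0x9E, C2 = 0xDD

CBC encryption: C_i = E(K, P_i ⊕ C_{i−1}), with C_{0} = IV.
C1: P1 ⊕ 0x04 = 0xA1; E(K, 0xA1) = 0x9E.
C2: P2 ⊕ 0x9E = 0x7E; E(K, 0x7E) = 0xDD.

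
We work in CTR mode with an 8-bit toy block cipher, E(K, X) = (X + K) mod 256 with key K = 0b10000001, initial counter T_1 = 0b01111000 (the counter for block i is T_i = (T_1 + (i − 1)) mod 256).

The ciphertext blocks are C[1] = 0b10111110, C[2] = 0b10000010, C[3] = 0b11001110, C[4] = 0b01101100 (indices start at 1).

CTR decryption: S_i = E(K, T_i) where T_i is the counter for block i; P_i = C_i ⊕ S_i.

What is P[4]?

P[4]: T = 0b01111011, S = E(K, T) = 0b11111100; 0b01101100 ⊕ 0b11111100 = 0b10010000.

P[4] = 0b10010000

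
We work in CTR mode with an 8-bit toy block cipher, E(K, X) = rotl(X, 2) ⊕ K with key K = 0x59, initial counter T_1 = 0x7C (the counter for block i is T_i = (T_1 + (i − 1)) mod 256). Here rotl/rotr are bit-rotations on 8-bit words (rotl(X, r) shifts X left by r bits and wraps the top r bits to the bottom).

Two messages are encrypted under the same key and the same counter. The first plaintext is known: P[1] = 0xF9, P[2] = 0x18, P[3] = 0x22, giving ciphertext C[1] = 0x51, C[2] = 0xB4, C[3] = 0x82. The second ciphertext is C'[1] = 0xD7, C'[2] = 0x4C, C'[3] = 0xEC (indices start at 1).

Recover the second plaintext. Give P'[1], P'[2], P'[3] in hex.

P'[1] = 0x7F, P'[2] = 0xE0, P'[3] = 0x4C

In CTR with a reused counter, both messages share the same keystream S_i, so C_i ⊕ C'_i = P_i ⊕ P'_i and thus P'_i = P_i ⊕ C_i ⊕ C'_i.
P'[1]: 0xF9 ⊕ 0x51 ⊕ 0xD7 = 0x7F.
P'[2]: 0x18 ⊕ 0xB4 ⊕ 0x4C = 0xE0.
P'[3]: 0x22 ⊕ 0x82 ⊕ 0xEC = 0x4C.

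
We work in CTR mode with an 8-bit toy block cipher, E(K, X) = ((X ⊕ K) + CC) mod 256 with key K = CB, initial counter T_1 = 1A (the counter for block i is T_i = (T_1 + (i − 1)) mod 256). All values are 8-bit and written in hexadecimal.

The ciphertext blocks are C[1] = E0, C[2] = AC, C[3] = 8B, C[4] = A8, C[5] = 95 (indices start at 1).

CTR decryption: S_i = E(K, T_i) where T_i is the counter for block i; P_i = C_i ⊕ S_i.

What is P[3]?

P[3]: T = 1C, S = E(K, T) = A3; 8B ⊕ A3 = 28.

P[3] = 28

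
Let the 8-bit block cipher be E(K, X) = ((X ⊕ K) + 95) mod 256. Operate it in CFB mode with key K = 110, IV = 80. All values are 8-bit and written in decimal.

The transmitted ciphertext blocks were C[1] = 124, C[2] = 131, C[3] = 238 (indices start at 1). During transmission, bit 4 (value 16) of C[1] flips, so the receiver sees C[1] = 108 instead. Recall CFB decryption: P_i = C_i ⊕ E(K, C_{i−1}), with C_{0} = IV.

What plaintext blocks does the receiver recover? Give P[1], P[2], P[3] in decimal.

Only C[1] changed, to 108. In CFB, a change in C_i flips the same bit in P_i and garbles P_{i+1}. Decrypting the received ciphertext:
P[1]: E(K, 80) = 157; 108 ⊕ 157 = 241.
P[2]: E(K, 108) = 97; 131 ⊕ 97 = 226.
P[3]: E(K, 131) = 76; 238 ⊕ 76 = 162.
Blocks that differ from the original plaintext: P[1], P[2].

P[1] = 241, P[2] = 226, P[3] = 162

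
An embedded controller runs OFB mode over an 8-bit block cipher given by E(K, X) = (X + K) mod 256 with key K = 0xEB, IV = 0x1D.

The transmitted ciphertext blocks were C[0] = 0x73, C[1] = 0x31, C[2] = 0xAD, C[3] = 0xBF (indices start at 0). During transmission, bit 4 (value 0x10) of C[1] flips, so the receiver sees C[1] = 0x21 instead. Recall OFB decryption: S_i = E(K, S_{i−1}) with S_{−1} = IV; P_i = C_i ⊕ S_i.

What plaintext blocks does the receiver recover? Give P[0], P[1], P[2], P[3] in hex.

P[0] = 0x7B, P[1] = 0xD2, P[2] = 0x73, P[3] = 0x76

Only C[1] changed, to 0x21. In OFB, a change in C_i flips the same bit in P_i only; the keystream is unaffected. Decrypting the received ciphertext:
P[0]: S = E(K, 0x1D) = 0x08; 0x73 ⊕ 0x08 = 0x7B.
P[1]: S = E(K, 0x08) = 0xF3; 0x21 ⊕ 0xF3 = 0xD2.
P[2]: S = E(K, 0xF3) = 0xDE; 0xAD ⊕ 0xDE = 0x73.
P[3]: S = E(K, 0xDE) = 0xC9; 0xBF ⊕ 0xC9 = 0x76.
Blocks that differ from the original plaintext: P[1].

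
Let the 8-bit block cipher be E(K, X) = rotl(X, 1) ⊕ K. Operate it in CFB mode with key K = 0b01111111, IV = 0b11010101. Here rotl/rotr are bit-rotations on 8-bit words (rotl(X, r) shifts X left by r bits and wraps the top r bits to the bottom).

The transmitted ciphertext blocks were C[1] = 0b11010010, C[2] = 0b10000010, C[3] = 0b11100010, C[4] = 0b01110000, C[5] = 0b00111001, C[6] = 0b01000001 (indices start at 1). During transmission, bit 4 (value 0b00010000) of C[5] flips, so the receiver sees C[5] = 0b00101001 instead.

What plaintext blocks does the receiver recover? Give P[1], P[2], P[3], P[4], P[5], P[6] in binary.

CFB decryption: P_i = C_i ⊕ E(K, C_{i−1}), with C_{0} = IV.
Only C[5] changed, to 0b00101001. In CFB, a change in C_i flips the same bit in P_i and garbles P_{i+1}. Decrypting the received ciphertext:
P[1]: E(K, 0b11010101) = 0b11010100; 0b11010010 ⊕ 0b11010100 = 0b00000110.
P[2]: E(K, 0b11010010) = 0b11011010; 0b10000010 ⊕ 0b11011010 = 0b01011000.
P[3]: E(K, 0b10000010) = 0b01111010; 0b11100010 ⊕ 0b01111010 = 0b10011000.
P[4]: E(K, 0b11100010) = 0b10111010; 0b01110000 ⊕ 0b10111010 = 0b11001010.
P[5]: E(K, 0b01110000) = 0b10011111; 0b00101001 ⊕ 0b10011111 = 0b10110110.
P[6]: E(K, 0b00101001) = 0b00101101; 0b01000001 ⊕ 0b00101101 = 0b01101100.
Blocks that differ from the original plaintext: P[5], P[6].

P[1] = 0b00000110, P[2] = 0b01011000, P[3] = 0b10011000, P[4] = 0b11001010, P[5] = 0b10110110, P[6] = 0b01101100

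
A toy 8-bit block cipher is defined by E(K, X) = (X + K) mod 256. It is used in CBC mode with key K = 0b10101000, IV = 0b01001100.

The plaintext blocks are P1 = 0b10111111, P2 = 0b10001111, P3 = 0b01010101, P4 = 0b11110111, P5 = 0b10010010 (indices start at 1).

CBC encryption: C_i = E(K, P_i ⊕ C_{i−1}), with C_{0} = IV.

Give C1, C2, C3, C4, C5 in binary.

C1: P1 ⊕ 0b01001100 = 0b11110011; E(K, 0b11110011) = 0b10011011.
C2: P2 ⊕ 0b10011011 = 0b00010100; E(K, 0b00010100) = 0b10111100.
C3: P3 ⊕ 0b10111100 = 0b11101001; E(K, 0b11101001) = 0b10010001.
C4: P4 ⊕ 0b10010001 = 0b01100110; E(K, 0b01100110) = 0b00001110.
C5: P5 ⊕ 0b00001110 = 0b10011100; E(K, 0b10011100) = 0b01000100.

C1 = 0b10011011, C2 = 0b10111100, C3 = 0b10010001, C4 = 0b00001110, C5 = 0b01000100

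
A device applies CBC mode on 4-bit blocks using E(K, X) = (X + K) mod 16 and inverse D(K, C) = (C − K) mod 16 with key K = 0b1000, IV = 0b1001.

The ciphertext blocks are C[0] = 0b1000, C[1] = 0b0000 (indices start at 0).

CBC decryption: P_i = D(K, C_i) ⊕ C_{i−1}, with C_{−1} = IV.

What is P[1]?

P[1] = 0b0000

P[1]: D(K, 0b0000) = 0b1000; 0b1000 ⊕ 0b1000 = 0b0000.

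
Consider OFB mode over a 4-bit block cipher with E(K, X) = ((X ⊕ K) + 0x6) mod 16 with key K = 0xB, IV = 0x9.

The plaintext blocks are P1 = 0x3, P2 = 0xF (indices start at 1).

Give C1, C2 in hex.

C1 = 0xB, C2 = 0x6

OFB encryption: S_i = E(K, S_{i−1}) with S_{0} = IV; C_i = P_i ⊕ S_i.
C1: S = E(K, 0x9) = 0x8; 0x3 ⊕ 0x8 = 0xB.
C2: S = E(K, 0x8) = 0x9; 0xF ⊕ 0x9 = 0x6.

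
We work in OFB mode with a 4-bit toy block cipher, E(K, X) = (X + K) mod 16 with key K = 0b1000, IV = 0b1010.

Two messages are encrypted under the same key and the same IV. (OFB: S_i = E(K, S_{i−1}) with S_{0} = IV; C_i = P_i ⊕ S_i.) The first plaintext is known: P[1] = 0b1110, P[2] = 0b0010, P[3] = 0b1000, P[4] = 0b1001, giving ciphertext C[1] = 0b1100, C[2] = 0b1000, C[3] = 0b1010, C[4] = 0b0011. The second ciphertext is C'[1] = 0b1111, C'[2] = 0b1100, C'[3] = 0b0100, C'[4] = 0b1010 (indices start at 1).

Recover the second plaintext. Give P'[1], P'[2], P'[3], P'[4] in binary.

In OFB with a reused IV, both messages share the same keystream S_i, so C_i ⊕ C'_i = P_i ⊕ P'_i and thus P'_i = P_i ⊕ C_i ⊕ C'_i.
P'[1]: 0b1110 ⊕ 0b1100 ⊕ 0b1111 = 0b1101.
P'[2]: 0b0010 ⊕ 0b1000 ⊕ 0b1100 = 0b0110.
P'[3]: 0b1000 ⊕ 0b1010 ⊕ 0b0100 = 0b0110.
P'[4]: 0b1001 ⊕ 0b0011 ⊕ 0b1010 = 0b0000.

P'[1] = 0b1101, P'[2] = 0b0110, P'[3] = 0b0110, P'[4] = 0b0000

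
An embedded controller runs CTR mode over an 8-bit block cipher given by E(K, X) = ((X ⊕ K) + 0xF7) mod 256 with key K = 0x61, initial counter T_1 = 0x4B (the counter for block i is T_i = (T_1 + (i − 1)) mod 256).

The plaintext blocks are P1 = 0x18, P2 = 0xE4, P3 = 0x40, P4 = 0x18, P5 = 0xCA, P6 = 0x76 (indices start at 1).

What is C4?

C4 = 0x3E

CTR encryption: S_i = E(K, T_i) where T_i is the counter for block i; C_i = P_i ⊕ S_i.
C1: T = 0x4B, S = E(K, T) = 0x21; 0x18 ⊕ 0x21 = 0x39.
C2: T = 0x4C, S = E(K, T) = 0x24; 0xE4 ⊕ 0x24 = 0xC0.
C3: T = 0x4D, S = E(K, T) = 0x23; 0x40 ⊕ 0x23 = 0x63.
C4: T = 0x4E, S = E(K, T) = 0x26; 0x18 ⊕ 0x26 = 0x3E.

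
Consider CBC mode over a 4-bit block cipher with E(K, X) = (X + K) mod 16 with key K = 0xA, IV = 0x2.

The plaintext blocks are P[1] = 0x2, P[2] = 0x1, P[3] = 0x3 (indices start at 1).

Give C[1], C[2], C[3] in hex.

CBC encryption: C_i = E(K, P_i ⊕ C_{i−1}), with C_{0} = IV.
C[1]: P[1] ⊕ 0x2 = 0x0; E(K, 0x0) = 0xA.
C[2]: P[2] ⊕ 0xA = 0xB; E(K, 0xB) = 0x5.
C[3]: P[3] ⊕ 0x5 = 0x6; E(K, 0x6) = 0x0.

C[1] = 0xA, C[2] = 0x5, C[3] = 0x0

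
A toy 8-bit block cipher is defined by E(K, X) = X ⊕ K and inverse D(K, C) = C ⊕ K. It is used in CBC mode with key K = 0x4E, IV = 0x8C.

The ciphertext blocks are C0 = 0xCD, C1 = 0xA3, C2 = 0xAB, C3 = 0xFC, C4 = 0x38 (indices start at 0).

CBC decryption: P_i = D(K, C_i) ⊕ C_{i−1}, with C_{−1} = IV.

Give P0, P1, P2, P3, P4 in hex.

P0 = 0x0F, P1 = 0x20, P2 = 0x46, P3 = 0x19, P4 = 0x8A

P0: D(K, 0xCD) = 0x83; 0x83 ⊕ 0x8C = 0x0F.
P1: D(K, 0xA3) = 0xED; 0xED ⊕ 0xCD = 0x20.
P2: D(K, 0xAB) = 0xE5; 0xE5 ⊕ 0xA3 = 0x46.
P3: D(K, 0xFC) = 0xB2; 0xB2 ⊕ 0xAB = 0x19.
P4: D(K, 0x38) = 0x76; 0x76 ⊕ 0xFC = 0x8A.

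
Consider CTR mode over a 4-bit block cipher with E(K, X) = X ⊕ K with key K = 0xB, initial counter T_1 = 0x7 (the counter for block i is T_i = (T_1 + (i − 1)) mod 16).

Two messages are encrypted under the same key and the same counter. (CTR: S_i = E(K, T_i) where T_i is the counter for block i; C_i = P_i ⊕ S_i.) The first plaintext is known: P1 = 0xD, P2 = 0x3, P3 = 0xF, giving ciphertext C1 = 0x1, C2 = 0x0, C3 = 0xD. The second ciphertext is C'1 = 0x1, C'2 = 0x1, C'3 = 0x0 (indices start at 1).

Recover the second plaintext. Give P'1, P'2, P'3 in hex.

In CTR with a reused counter, both messages share the same keystream S_i, so C_i ⊕ C'_i = P_i ⊕ P'_i and thus P'_i = P_i ⊕ C_i ⊕ C'_i.
P'1: 0xD ⊕ 0x1 ⊕ 0x1 = 0xD.
P'2: 0x3 ⊕ 0x0 ⊕ 0x1 = 0x2.
P'3: 0xF ⊕ 0xD ⊕ 0x0 = 0x2.

P'1 = 0xD, P'2 = 0x2, P'3 = 0x2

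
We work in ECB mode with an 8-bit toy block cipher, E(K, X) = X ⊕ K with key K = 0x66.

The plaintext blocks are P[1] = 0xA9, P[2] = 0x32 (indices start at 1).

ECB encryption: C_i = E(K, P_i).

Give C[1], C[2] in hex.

C[1]: E(K, 0xA9) = 0xCF.
C[2]: E(K, 0x32) = 0x54.

C[1] = 0xCF, C[2] = 0x54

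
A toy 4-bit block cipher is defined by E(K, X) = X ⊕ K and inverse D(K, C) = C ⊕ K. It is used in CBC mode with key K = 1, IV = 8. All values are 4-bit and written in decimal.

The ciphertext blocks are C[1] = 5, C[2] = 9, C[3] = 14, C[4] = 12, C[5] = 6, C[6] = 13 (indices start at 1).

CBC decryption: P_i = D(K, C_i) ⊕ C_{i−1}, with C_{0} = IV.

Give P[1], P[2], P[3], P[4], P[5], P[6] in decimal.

P[1] = 12, P[2] = 13, P[3] = 6, P[4] = 3, P[5] = 11, P[6] = 10

P[1]: D(K, 5) = 4; 4 ⊕ 8 = 12.
P[2]: D(K, 9) = 8; 8 ⊕ 5 = 13.
P[3]: D(K, 14) = 15; 15 ⊕ 9 = 6.
P[4]: D(K, 12) = 13; 13 ⊕ 14 = 3.
P[5]: D(K, 6) = 7; 7 ⊕ 12 = 11.
P[6]: D(K, 13) = 12; 12 ⊕ 6 = 10.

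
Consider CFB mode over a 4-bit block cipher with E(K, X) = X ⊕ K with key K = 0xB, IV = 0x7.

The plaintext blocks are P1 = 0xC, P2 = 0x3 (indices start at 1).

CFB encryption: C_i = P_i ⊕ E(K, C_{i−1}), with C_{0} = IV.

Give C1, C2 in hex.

C1 = 0x0, C2 = 0x8

C1: E(K, 0x7) = 0xC; 0xC ⊕ 0xC = 0x0.
C2: E(K, 0x0) = 0xB; 0x3 ⊕ 0xB = 0x8.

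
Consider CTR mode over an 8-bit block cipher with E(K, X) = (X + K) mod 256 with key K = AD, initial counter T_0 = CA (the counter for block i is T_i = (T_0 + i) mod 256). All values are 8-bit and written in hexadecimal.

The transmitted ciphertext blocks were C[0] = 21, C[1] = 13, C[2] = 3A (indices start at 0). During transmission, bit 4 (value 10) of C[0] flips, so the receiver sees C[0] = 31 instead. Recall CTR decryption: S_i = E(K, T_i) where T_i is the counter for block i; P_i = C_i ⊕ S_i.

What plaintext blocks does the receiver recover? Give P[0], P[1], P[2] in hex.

Only C[0] changed, to 31. In CTR, a change in C_i flips the same bit in P_i only; the keystream is unaffected. Decrypting the received ciphertext:
P[0]: T = CA, S = E(K, T) = 77; 31 ⊕ 77 = 46.
P[1]: T = CB, S = E(K, T) = 78; 13 ⊕ 78 = 6B.
P[2]: T = CC, S = E(K, T) = 79; 3A ⊕ 79 = 43.
Blocks that differ from the original plaintext: P[0].

P[0] = 46, P[1] = 6B, P[2] = 43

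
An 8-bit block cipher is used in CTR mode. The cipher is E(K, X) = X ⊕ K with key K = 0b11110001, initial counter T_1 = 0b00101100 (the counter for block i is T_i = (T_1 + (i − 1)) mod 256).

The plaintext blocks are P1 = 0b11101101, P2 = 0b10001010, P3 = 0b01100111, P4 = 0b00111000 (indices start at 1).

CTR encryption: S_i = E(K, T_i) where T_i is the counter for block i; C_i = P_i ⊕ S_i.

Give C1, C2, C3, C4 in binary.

C1 = 0b00110000, C2 = 0b01010110, C3 = 0b10111000, C4 = 0b11100110

C1: T = 0b00101100, S = E(K, T) = 0b11011101; 0b11101101 ⊕ 0b11011101 = 0b00110000.
C2: T = 0b00101101, S = E(K, T) = 0b11011100; 0b10001010 ⊕ 0b11011100 = 0b01010110.
C3: T = 0b00101110, S = E(K, T) = 0b11011111; 0b01100111 ⊕ 0b11011111 = 0b10111000.
C4: T = 0b00101111, S = E(K, T) = 0b11011110; 0b00111000 ⊕ 0b11011110 = 0b11100110.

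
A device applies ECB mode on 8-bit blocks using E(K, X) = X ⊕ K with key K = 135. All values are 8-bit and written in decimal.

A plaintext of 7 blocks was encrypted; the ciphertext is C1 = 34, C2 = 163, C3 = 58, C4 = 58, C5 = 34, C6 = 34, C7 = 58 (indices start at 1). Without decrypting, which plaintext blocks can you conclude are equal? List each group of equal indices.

ECB encrypts each block independently with the same key, so equal ciphertext blocks imply equal plaintext blocks.
C1 = C5 = C6 = 34, so P1 = P5 = P6.
C3 = C4 = C7 = 58, so P3 = P4 = P7.

P1 = P5 = P6; P3 = P4 = P7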